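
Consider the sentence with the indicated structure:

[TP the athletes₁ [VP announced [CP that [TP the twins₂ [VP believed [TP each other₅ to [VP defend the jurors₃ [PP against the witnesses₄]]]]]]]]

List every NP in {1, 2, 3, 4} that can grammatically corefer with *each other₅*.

*each other* is an anaphor, so Principle A applies: it must be bound in its binding domain.
Binding domain of *each other₅*: the embedded TP, whose subject is the twins₂.
*the athletes₁* c-commands the anaphor but is outside its binding domain → cannot satisfy Principle A.
*the twins₂* c-commands the anaphor within its binding domain → licit binder.
*the jurors₃* does not c-command the anaphor → cannot bind it.
*the witnesses₄* does not c-command the anaphor → cannot bind it.

{2}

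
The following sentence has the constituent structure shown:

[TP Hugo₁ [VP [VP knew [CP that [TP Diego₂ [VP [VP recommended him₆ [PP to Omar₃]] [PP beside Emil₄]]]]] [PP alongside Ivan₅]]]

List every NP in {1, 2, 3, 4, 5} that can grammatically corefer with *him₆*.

{1, 4, 5}

*him* is a pronoun, so Principle B applies: it must be free in its binding domain.
Binding domain of *him₆*: the embedded TP, whose subject is Diego₂.
*Hugo₁* c-commands the pronoun but from outside its binding domain, and is not c-commanded by it → coindexation permitted.
*Diego₂* c-commands the pronoun within its binding domain → coindexation would violate Principle B.
*Omar₃*: the pronoun c-commands this R-expression → coindexation would violate Principle C on *Omar₃*.
*Emil₄* and the pronoun do not c-command one another → neither Principle B nor Principle C is at stake; coindexation permitted.
*Ivan₅* and the pronoun do not c-command one another → neither Principle B nor Principle C is at stake; coindexation permitted.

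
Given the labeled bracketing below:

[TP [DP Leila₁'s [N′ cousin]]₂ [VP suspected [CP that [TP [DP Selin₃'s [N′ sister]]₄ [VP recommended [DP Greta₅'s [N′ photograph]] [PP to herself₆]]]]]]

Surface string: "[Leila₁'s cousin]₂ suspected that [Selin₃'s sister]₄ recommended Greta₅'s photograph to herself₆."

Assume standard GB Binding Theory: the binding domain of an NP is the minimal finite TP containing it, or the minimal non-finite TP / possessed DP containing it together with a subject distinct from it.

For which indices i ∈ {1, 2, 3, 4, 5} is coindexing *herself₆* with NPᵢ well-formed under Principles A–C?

{4}

*herself* is an anaphor, so Principle A applies: it must be bound in its binding domain.
Binding domain of *herself₆*: the embedded TP, whose subject is [Selin₃'s sister]₄.
*Leila₁* does not c-command the anaphor → cannot bind it.
*[Leila₁'s cousin]₂* c-commands the anaphor but is outside its binding domain → cannot satisfy Principle A.
*Selin₃* does not c-command the anaphor → cannot bind it.
*[Selin₃'s sister]₄* c-commands the anaphor within its binding domain → licit binder.
*Greta₅* does not c-command the anaphor → cannot bind it.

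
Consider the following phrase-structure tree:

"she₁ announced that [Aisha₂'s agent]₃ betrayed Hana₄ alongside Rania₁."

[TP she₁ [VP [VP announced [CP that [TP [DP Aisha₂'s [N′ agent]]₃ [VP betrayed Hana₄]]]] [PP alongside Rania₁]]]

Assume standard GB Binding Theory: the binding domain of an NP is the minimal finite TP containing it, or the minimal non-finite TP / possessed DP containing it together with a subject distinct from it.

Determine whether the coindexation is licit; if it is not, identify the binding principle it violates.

Principle C

The two coindexed NPs are *she₁* and *Rania₁*.
*Rania₁* is an R-expression. Principle C requires it to be free everywhere.
*she₁* c-commands it and carries the same index.
The R-expression is bound → Principle C violation.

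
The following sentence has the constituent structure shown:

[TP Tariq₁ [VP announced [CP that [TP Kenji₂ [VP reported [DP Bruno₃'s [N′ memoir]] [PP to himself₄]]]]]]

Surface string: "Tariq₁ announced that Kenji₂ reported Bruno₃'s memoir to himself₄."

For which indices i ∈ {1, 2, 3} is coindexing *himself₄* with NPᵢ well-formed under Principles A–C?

*himself* is an anaphor, so Principle A applies: it must be bound in its binding domain.
Binding domain of *himself₄*: the embedded TP, whose subject is Kenji₂.
*Tariq₁* c-commands the anaphor but is outside its binding domain → cannot satisfy Principle A.
*Kenji₂* c-commands the anaphor within its binding domain → licit binder.
*Bruno₃* does not c-command the anaphor → cannot bind it.

{2}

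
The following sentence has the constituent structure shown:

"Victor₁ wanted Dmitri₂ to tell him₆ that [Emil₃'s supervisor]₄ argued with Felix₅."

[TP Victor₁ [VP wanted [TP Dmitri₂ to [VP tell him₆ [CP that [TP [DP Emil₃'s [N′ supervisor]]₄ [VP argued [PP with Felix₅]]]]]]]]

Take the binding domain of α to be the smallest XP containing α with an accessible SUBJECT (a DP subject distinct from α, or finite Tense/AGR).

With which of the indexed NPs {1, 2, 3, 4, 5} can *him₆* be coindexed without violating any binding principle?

{1}

*him* is a pronoun, so Principle B applies: it must be free in its binding domain.
Binding domain of *him₆*: the embedded TP, whose subject is Dmitri₂.
*Victor₁* c-commands the pronoun but from outside its binding domain, and is not c-commanded by it → coindexation permitted.
*Dmitri₂* c-commands the pronoun within its binding domain → coindexation would violate Principle B.
*Emil₃*: the pronoun c-commands this R-expression → coindexation would violate Principle C on *Emil₃*.
*[Emil₃'s supervisor]₄*: the pronoun c-commands this R-expression → coindexation would violate Principle C on *[Emil₃'s supervisor]₄*.
*Felix₅*: the pronoun c-commands this R-expression → coindexation would violate Principle C on *Felix₅*.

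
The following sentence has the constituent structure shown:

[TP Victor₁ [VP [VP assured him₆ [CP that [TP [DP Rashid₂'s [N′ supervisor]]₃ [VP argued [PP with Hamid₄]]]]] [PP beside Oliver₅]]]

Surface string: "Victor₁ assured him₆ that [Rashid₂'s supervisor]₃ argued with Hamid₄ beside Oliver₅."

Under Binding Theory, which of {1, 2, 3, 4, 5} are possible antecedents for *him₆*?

{5}

*him* is a pronoun, so Principle B applies: it must be free in its binding domain.
Binding domain of *him₆*: the matrix TP, whose subject is Victor₁.
*Victor₁* c-commands the pronoun within its binding domain → coindexation would violate Principle B.
*Rashid₂*: the pronoun c-commands this R-expression → coindexation would violate Principle C on *Rashid₂*.
*[Rashid₂'s supervisor]₃*: the pronoun c-commands this R-expression → coindexation would violate Principle C on *[Rashid₂'s supervisor]₃*.
*Hamid₄*: the pronoun c-commands this R-expression → coindexation would violate Principle C on *Hamid₄*.
*Oliver₅* and the pronoun do not c-command one another → neither Principle B nor Principle C is at stake; coindexation permitted.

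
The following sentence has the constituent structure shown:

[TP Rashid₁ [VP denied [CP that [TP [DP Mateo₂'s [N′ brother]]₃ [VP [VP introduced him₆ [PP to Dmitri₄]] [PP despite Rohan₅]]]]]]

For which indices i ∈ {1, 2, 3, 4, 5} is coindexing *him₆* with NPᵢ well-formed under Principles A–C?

{1, 2, 5}

*him* is a pronoun, so Principle B applies: it must be free in its binding domain.
Binding domain of *him₆*: the embedded TP, whose subject is [Mateo₂'s brother]₃.
*Rashid₁* c-commands the pronoun but from outside its binding domain, and is not c-commanded by it → coindexation permitted.
*Mateo₂* and the pronoun do not c-command one another → neither Principle B nor Principle C is at stake; coindexation permitted.
*[Mateo₂'s brother]₃* c-commands the pronoun within its binding domain → coindexation would violate Principle B.
*Dmitri₄*: the pronoun c-commands this R-expression → coindexation would violate Principle C on *Dmitri₄*.
*Rohan₅* and the pronoun do not c-command one another → neither Principle B nor Principle C is at stake; coindexation permitted.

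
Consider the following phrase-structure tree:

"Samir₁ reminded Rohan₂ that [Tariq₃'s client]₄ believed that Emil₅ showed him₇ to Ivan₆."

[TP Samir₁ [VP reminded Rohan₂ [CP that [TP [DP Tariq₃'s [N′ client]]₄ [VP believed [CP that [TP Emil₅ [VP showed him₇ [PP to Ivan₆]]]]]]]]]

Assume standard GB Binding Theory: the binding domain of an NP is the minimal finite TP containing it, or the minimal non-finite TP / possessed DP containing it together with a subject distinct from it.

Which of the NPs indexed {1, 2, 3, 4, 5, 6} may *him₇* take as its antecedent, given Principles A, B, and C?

{1, 2, 3, 4}

*him* is a pronoun, so Principle B applies: it must be free in its binding domain.
Binding domain of *him₇*: the embedded TP, whose subject is Emil₅.
*Samir₁* c-commands the pronoun but from outside its binding domain, and is not c-commanded by it → coindexation permitted.
*Rohan₂* c-commands the pronoun but from outside its binding domain, and is not c-commanded by it → coindexation permitted.
*Tariq₃* and the pronoun do not c-command one another → neither Principle B nor Principle C is at stake; coindexation permitted.
*[Tariq₃'s client]₄* c-commands the pronoun but from outside its binding domain, and is not c-commanded by it → coindexation permitted.
*Emil₅* c-commands the pronoun within its binding domain → coindexation would violate Principle B.
*Ivan₆*: the pronoun c-commands this R-expression → coindexation would violate Principle C on *Ivan₆*.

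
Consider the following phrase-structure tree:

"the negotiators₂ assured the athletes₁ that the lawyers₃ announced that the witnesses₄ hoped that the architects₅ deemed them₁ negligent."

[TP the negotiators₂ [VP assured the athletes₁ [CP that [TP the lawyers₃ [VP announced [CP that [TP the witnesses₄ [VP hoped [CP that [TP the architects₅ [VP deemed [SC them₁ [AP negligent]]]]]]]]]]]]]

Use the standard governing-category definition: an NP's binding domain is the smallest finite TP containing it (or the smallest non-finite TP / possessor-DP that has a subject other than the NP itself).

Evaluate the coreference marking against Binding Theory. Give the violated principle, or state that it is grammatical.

grammatical

The two coindexed NPs are *the athletes₁* and *them₁*.
*them₁* is a pronoun; its binding domain is the embedded TP, whose subject is the architects₅. Within that domain it is c-commanded only by *the architects₅*, which carries a different index — the pronoun is free locally, so Principle B holds.
*the athletes₁* is an R-expression; *them₁* does not c-command it, and no other NP shares its index, so Principle C is satisfied.
All principles are respected.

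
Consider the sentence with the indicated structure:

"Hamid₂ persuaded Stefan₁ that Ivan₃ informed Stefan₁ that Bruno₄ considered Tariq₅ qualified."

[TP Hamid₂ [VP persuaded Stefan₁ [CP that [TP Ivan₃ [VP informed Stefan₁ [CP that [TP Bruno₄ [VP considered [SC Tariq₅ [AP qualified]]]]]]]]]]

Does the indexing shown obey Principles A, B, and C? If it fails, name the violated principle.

Principle C

The two coindexed NPs are *Stefan₁* (the higher occurrence) and *Stefan₁* (the lower occurrence).
*Stefan₁* (the lower occurrence) is an R-expression. Principle C requires it to be free everywhere.
*Stefan₁* (the higher occurrence) c-commands it and carries the same index.
The R-expression is bound → Principle C violation.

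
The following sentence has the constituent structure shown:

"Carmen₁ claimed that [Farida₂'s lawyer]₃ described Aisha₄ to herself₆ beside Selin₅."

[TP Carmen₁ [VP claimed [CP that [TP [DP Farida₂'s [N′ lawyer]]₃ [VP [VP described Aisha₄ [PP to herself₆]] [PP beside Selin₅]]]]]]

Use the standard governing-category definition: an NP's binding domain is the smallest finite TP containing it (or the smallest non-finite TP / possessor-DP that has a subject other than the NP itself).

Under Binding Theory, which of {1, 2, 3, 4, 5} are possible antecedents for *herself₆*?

{3, 4}

*herself* is an anaphor, so Principle A applies: it must be bound in its binding domain.
Binding domain of *herself₆*: the embedded TP, whose subject is [Farida₂'s lawyer]₃.
*Carmen₁* c-commands the anaphor but is outside its binding domain → cannot satisfy Principle A.
*Farida₂* does not c-command the anaphor → cannot bind it.
*[Farida₂'s lawyer]₃* c-commands the anaphor within its binding domain → licit binder.
*Aisha₄* c-commands the anaphor within its binding domain → licit binder.
*Selin₅* does not c-command the anaphor → cannot bind it.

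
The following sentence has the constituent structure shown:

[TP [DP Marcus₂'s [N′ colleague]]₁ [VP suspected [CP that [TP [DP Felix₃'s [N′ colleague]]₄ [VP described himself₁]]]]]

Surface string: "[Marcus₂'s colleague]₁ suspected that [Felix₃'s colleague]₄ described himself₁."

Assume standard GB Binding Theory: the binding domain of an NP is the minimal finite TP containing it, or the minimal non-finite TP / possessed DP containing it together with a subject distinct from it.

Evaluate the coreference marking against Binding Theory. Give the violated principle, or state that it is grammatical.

The two coindexed NPs are *[Marcus₂'s colleague]₁* and *himself₁*.
*himself₁* is an anaphor. Principle A requires it to be bound within its binding domain — the embedded TP, whose subject is [Felix₃'s colleague]₄.
Within that domain it is c-commanded by *[Felix₃'s colleague]₄*, which does not share its index.
*[Marcus₂'s colleague]₁* does c-command the anaphor, but from outside its binding domain.
The anaphor is unbound in its domain → Principle A violation.

Principle A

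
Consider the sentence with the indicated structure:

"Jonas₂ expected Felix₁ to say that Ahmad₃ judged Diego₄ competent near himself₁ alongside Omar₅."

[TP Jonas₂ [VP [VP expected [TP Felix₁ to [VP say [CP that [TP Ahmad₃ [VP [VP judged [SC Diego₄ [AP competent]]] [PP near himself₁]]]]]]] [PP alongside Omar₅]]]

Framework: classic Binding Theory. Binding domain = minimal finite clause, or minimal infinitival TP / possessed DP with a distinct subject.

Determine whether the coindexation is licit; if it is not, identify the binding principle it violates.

Principle A

The two coindexed NPs are *Felix₁* and *himself₁*.
*himself₁* is an anaphor. Principle A requires it to be bound within its binding domain — the embedded TP, whose subject is Ahmad₃.
Within that domain it is c-commanded by *Ahmad₃*, which does not share its index.
*Felix₁* does c-command the anaphor, but from outside its binding domain.
The anaphor is unbound in its domain → Principle A violation.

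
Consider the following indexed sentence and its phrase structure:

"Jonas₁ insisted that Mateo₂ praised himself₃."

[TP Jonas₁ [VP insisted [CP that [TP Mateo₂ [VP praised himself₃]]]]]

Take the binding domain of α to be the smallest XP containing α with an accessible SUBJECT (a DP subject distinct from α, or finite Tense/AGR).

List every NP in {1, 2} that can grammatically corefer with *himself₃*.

{2}

*himself* is an anaphor, so Principle A applies: it must be bound in its binding domain.
Binding domain of *himself₃*: the embedded TP, whose subject is Mateo₂.
*Jonas₁* c-commands the anaphor but is outside its binding domain → cannot satisfy Principle A.
*Mateo₂* c-commands the anaphor within its binding domain → licit binder.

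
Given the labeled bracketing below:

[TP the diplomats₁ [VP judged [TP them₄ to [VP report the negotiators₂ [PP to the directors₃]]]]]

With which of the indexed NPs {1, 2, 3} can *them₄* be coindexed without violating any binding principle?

*them* is a pronoun, so Principle B applies: it must be free in its binding domain.
Binding domain of *them₄*: the matrix TP, whose subject is the diplomats₁.
*the diplomats₁* c-commands the pronoun within its binding domain → coindexation would violate Principle B.
*the negotiators₂*: the pronoun c-commands this R-expression → coindexation would violate Principle C on *the negotiators₂*.
*the directors₃*: the pronoun c-commands this R-expression → coindexation would violate Principle C on *the directors₃*.

none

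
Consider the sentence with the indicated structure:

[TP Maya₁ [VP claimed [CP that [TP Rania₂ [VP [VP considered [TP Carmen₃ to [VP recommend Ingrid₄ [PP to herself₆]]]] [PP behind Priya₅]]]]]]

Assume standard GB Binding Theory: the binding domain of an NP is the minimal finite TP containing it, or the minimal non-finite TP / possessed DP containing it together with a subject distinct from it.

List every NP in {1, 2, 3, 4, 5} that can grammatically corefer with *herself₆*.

*herself* is an anaphor, so Principle A applies: it must be bound in its binding domain.
Binding domain of *herself₆*: the embedded TP, whose subject is Carmen₃.
*Maya₁* c-commands the anaphor but is outside its binding domain → cannot satisfy Principle A.
*Rania₂* c-commands the anaphor but is outside its binding domain → cannot satisfy Principle A.
*Carmen₃* c-commands the anaphor within its binding domain → licit binder.
*Ingrid₄* c-commands the anaphor within its binding domain → licit binder.
*Priya₅* does not c-command the anaphor → cannot bind it.

{3, 4}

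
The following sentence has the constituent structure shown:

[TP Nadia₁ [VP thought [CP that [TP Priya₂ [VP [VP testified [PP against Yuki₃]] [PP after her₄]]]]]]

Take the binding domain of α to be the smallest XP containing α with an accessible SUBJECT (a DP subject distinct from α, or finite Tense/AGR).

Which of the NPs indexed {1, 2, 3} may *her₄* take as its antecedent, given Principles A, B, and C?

*her* is a pronoun, so Principle B applies: it must be free in its binding domain.
Binding domain of *her₄*: the embedded TP, whose subject is Priya₂.
*Nadia₁* c-commands the pronoun but from outside its binding domain, and is not c-commanded by it → coindexation permitted.
*Priya₂* c-commands the pronoun within its binding domain → coindexation would violate Principle B.
*Yuki₃* and the pronoun do not c-command one another → neither Principle B nor Principle C is at stake; coindexation permitted.

{1, 3}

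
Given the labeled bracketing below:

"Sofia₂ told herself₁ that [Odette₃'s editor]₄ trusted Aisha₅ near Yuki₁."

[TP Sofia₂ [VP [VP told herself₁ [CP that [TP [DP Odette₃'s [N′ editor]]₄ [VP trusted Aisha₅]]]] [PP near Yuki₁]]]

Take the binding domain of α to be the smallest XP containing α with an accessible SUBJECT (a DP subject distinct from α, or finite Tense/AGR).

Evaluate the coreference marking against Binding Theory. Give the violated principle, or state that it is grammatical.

The two coindexed NPs are *Yuki₁* and *herself₁*.
*herself₁* is an anaphor. Principle A requires it to be bound within its binding domain — the matrix TP, whose subject is Sofia₂.
Within that domain it is c-commanded by *Sofia₂*, which does not share its index.
*Yuki₁* does not c-command the anaphor at all.
The anaphor is unbound in its domain → Principle A violation.

Principle A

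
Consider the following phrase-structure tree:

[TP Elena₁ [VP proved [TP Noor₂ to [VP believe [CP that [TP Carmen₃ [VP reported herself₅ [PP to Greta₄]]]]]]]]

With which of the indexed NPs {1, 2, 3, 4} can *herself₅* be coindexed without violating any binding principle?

*herself* is an anaphor, so Principle A applies: it must be bound in its binding domain.
Binding domain of *herself₅*: the embedded TP, whose subject is Carmen₃.
*Elena₁* c-commands the anaphor but is outside its binding domain → cannot satisfy Principle A.
*Noor₂* c-commands the anaphor but is outside its binding domain → cannot satisfy Principle A.
*Carmen₃* c-commands the anaphor within its binding domain → licit binder.
*Greta₄* does not c-command the anaphor → cannot bind it.

{3}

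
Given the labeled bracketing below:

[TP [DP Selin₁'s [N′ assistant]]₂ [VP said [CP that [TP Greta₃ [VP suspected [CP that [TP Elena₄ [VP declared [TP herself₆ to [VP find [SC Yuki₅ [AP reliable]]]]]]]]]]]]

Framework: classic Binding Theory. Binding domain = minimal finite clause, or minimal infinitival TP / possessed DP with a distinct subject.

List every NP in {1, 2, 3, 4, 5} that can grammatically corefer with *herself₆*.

{4}

*herself* is an anaphor, so Principle A applies: it must be bound in its binding domain.
Binding domain of *herself₆*: the embedded TP, whose subject is Elena₄.
*Selin₁* does not c-command the anaphor → cannot bind it.
*[Selin₁'s assistant]₂* c-commands the anaphor but is outside its binding domain → cannot satisfy Principle A.
*Greta₃* c-commands the anaphor but is outside its binding domain → cannot satisfy Principle A.
*Elena₄* c-commands the anaphor within its binding domain → licit binder.
*Yuki₅* does not c-command the anaphor → cannot bind it.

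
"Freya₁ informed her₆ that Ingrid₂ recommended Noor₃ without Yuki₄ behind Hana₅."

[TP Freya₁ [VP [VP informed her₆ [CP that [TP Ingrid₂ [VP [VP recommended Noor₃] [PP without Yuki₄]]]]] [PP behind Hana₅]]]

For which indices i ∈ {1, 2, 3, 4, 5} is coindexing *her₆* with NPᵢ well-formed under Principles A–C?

*her* is a pronoun, so Principle B applies: it must be free in its binding domain.
Binding domain of *her₆*: the matrix TP, whose subject is Freya₁.
*Freya₁* c-commands the pronoun within its binding domain → coindexation would violate Principle B.
*Ingrid₂*: the pronoun c-commands this R-expression → coindexation would violate Principle C on *Ingrid₂*.
*Noor₃*: the pronoun c-commands this R-expression → coindexation would violate Principle C on *Noor₃*.
*Yuki₄*: the pronoun c-commands this R-expression → coindexation would violate Principle C on *Yuki₄*.
*Hana₅* and the pronoun do not c-command one another → neither Principle B nor Principle C is at stake; coindexation permitted.

{5}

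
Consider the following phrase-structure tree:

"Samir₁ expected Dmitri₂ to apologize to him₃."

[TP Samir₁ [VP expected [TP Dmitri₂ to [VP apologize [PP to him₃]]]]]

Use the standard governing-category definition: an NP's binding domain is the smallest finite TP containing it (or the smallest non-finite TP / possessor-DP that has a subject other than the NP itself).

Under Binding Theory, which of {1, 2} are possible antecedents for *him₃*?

{1}

*him* is a pronoun, so Principle B applies: it must be free in its binding domain.
Binding domain of *him₃*: the embedded TP, whose subject is Dmitri₂.
*Samir₁* c-commands the pronoun but from outside its binding domain, and is not c-commanded by it → coindexation permitted.
*Dmitri₂* c-commands the pronoun within its binding domain → coindexation would violate Principle B.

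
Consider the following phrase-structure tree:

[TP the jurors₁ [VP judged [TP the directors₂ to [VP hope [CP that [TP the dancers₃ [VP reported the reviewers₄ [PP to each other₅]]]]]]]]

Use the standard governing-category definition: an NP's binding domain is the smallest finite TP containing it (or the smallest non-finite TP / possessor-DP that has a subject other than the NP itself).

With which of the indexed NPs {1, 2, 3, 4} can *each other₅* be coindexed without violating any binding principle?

*each other* is an anaphor, so Principle A applies: it must be bound in its binding domain.
Binding domain of *each other₅*: the embedded TP, whose subject is the dancers₃.
*the jurors₁* c-commands the anaphor but is outside its binding domain → cannot satisfy Principle A.
*the directors₂* c-commands the anaphor but is outside its binding domain → cannot satisfy Principle A.
*the dancers₃* c-commands the anaphor within its binding domain → licit binder.
*the reviewers₄* c-commands the anaphor within its binding domain → licit binder.

{3, 4}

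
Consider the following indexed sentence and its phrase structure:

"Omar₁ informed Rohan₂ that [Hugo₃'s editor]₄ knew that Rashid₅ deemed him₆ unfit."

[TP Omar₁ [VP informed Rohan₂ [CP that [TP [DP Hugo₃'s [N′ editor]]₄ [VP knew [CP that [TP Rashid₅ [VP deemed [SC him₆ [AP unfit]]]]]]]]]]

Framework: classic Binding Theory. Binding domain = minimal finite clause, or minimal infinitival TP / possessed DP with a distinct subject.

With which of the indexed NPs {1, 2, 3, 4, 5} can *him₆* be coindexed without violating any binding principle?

*him* is a pronoun, so Principle B applies: it must be free in its binding domain.
Binding domain of *him₆*: the embedded TP, whose subject is Rashid₅.
*Omar₁* c-commands the pronoun but from outside its binding domain, and is not c-commanded by it → coindexation permitted.
*Rohan₂* c-commands the pronoun but from outside its binding domain, and is not c-commanded by it → coindexation permitted.
*Hugo₃* and the pronoun do not c-command one another → neither Principle B nor Principle C is at stake; coindexation permitted.
*[Hugo₃'s editor]₄* c-commands the pronoun but from outside its binding domain, and is not c-commanded by it → coindexation permitted.
*Rashid₅* c-commands the pronoun within its binding domain → coindexation would violate Principle B.

{1, 2, 3, 4}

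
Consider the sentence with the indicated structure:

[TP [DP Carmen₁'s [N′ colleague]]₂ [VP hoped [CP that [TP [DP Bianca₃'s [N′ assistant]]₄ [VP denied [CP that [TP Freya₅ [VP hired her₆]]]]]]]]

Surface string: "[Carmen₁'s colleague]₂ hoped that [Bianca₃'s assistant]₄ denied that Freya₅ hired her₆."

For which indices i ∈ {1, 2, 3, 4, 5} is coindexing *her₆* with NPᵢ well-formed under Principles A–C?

*her* is a pronoun, so Principle B applies: it must be free in its binding domain.
Binding domain of *her₆*: the embedded TP, whose subject is Freya₅.
*Carmen₁* and the pronoun do not c-command one another → neither Principle B nor Principle C is at stake; coindexation permitted.
*[Carmen₁'s colleague]₂* c-commands the pronoun but from outside its binding domain, and is not c-commanded by it → coindexation permitted.
*Bianca₃* and the pronoun do not c-command one another → neither Principle B nor Principle C is at stake; coindexation permitted.
*[Bianca₃'s assistant]₄* c-commands the pronoun but from outside its binding domain, and is not c-commanded by it → coindexation permitted.
*Freya₅* c-commands the pronoun within its binding domain → coindexation would violate Principle B.

{1, 2, 3, 4}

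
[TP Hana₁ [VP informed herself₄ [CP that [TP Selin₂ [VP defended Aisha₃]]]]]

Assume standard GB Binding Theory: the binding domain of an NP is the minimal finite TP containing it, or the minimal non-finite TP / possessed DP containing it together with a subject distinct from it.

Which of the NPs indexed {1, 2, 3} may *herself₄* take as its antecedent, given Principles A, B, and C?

*herself* is an anaphor, so Principle A applies: it must be bound in its binding domain.
Binding domain of *herself₄*: the matrix TP, whose subject is Hana₁.
*Hana₁* c-commands the anaphor within its binding domain → licit binder.
*Selin₂* does not c-command the anaphor → cannot bind it.
*Aisha₃* does not c-command the anaphor → cannot bind it.

{1}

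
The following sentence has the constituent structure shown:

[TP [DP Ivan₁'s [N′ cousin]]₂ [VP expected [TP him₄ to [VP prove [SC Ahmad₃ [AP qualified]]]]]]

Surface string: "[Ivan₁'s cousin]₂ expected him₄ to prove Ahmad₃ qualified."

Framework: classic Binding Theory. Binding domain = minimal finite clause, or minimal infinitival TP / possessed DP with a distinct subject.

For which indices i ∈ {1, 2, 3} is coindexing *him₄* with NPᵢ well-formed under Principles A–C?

{1}

*him* is a pronoun, so Principle B applies: it must be free in its binding domain.
Binding domain of *him₄*: the matrix TP, whose subject is [Ivan₁'s cousin]₂.
*Ivan₁* and the pronoun do not c-command one another → neither Principle B nor Principle C is at stake; coindexation permitted.
*[Ivan₁'s cousin]₂* c-commands the pronoun within its binding domain → coindexation would violate Principle B.
*Ahmad₃*: the pronoun c-commands this R-expression → coindexation would violate Principle C on *Ahmad₃*.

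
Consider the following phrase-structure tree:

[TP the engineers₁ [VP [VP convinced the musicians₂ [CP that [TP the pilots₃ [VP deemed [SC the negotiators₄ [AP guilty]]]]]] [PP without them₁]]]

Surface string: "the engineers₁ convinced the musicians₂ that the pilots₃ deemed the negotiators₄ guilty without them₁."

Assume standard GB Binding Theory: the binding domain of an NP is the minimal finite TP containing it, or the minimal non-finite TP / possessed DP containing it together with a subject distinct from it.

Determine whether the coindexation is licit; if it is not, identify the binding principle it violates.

The two coindexed NPs are *the engineers₁* and *them₁*.
*them₁* is a pronoun. Its binding domain is the matrix TP, whose subject is the engineers₁.
*the engineers₁* c-commands it within that domain and carries the same index.
The pronoun is locally bound → Principle B violation.

Principle B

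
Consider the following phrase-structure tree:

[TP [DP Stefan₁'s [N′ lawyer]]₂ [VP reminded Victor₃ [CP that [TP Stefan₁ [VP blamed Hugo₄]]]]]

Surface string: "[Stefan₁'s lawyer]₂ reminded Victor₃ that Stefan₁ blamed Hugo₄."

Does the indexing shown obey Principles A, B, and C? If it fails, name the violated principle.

grammatical

The two coindexed NPs are *Stefan₁* and *Stefan₁*.
*Stefan₁* is an R-expression; no coindexed NP c-commands it, so Principle C holds.
*Stefan₁* is an R-expression; *Stefan₁* does not c-command it, and no other NP shares its index, so Principle C is satisfied.
All principles are respected.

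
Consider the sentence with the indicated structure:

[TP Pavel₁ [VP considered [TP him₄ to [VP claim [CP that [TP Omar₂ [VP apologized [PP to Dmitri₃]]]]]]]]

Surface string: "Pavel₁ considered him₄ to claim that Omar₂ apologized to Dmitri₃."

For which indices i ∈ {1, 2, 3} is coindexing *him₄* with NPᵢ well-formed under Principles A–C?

*him* is a pronoun, so Principle B applies: it must be free in its binding domain.
Binding domain of *him₄*: the matrix TP, whose subject is Pavel₁.
*Pavel₁* c-commands the pronoun within its binding domain → coindexation would violate Principle B.
*Omar₂*: the pronoun c-commands this R-expression → coindexation would violate Principle C on *Omar₂*.
*Dmitri₃*: the pronoun c-commands this R-expression → coindexation would violate Principle C on *Dmitri₃*.

none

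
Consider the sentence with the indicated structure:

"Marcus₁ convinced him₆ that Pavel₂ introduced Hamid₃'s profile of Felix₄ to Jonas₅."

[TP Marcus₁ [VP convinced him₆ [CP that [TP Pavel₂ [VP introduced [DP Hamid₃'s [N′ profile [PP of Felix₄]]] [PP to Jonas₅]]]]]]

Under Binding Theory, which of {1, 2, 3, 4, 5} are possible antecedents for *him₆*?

none

*him* is a pronoun, so Principle B applies: it must be free in its binding domain.
Binding domain of *him₆*: the matrix TP, whose subject is Marcus₁.
*Marcus₁* c-commands the pronoun within its binding domain → coindexation would violate Principle B.
*Pavel₂*: the pronoun c-commands this R-expression → coindexation would violate Principle C on *Pavel₂*.
*Hamid₃*: the pronoun c-commands this R-expression → coindexation would violate Principle C on *Hamid₃*.
*Felix₄*: the pronoun c-commands this R-expression → coindexation would violate Principle C on *Felix₄*.
*Jonas₅*: the pronoun c-commands this R-expression → coindexation would violate Principle C on *Jonas₅*.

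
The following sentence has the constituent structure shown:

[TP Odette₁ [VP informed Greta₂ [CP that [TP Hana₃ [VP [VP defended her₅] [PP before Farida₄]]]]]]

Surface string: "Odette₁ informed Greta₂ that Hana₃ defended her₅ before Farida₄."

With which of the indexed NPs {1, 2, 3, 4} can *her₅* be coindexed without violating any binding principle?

*her* is a pronoun, so Principle B applies: it must be free in its binding domain.
Binding domain of *her₅*: the embedded TP, whose subject is Hana₃.
*Odette₁* c-commands the pronoun but from outside its binding domain, and is not c-commanded by it → coindexation permitted.
*Greta₂* c-commands the pronoun but from outside its binding domain, and is not c-commanded by it → coindexation permitted.
*Hana₃* c-commands the pronoun within its binding domain → coindexation would violate Principle B.
*Farida₄* and the pronoun do not c-command one another → neither Principle B nor Principle C is at stake; coindexation permitted.

{1, 2, 4}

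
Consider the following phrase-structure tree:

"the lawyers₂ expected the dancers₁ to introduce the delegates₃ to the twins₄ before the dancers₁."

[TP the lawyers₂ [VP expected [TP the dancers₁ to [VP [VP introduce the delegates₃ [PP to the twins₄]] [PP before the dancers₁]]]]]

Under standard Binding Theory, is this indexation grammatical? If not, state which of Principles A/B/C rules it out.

Principle C

The two coindexed NPs are *the dancers₁* (the higher occurrence) and *the dancers₁* (the lower occurrence).
*the dancers₁* (the lower occurrence) is an R-expression. Principle C requires it to be free everywhere.
*the dancers₁* (the higher occurrence) c-commands it and carries the same index.
The R-expression is bound → Principle C violation.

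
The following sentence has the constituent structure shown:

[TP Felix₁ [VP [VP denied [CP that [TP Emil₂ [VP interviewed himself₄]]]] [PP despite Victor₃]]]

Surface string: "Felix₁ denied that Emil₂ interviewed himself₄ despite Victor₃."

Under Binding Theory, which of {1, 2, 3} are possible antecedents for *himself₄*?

*himself* is an anaphor, so Principle A applies: it must be bound in its binding domain.
Binding domain of *himself₄*: the embedded TP, whose subject is Emil₂.
*Felix₁* c-commands the anaphor but is outside its binding domain → cannot satisfy Principle A.
*Emil₂* c-commands the anaphor within its binding domain → licit binder.
*Victor₃* does not c-command the anaphor → cannot bind it.

{2}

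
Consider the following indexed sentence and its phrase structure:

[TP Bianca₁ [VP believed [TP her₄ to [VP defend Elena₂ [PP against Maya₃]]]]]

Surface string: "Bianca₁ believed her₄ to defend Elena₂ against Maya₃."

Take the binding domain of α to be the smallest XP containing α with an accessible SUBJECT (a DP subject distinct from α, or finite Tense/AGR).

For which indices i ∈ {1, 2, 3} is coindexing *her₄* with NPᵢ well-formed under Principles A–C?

none

*her* is a pronoun, so Principle B applies: it must be free in its binding domain.
Binding domain of *her₄*: the matrix TP, whose subject is Bianca₁.
*Bianca₁* c-commands the pronoun within its binding domain → coindexation would violate Principle B.
*Elena₂*: the pronoun c-commands this R-expression → coindexation would violate Principle C on *Elena₂*.
*Maya₃*: the pronoun c-commands this R-expression → coindexation would violate Principle C on *Maya₃*.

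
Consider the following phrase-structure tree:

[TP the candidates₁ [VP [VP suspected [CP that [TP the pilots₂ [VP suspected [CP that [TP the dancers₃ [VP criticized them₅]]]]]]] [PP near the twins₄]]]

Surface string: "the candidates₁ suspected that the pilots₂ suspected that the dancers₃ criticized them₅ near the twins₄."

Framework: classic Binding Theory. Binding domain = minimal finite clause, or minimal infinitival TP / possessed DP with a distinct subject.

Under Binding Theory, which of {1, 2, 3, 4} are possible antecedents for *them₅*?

*them* is a pronoun, so Principle B applies: it must be free in its binding domain.
Binding domain of *them₅*: the embedded TP, whose subject is the dancers₃.
*the candidates₁* c-commands the pronoun but from outside its binding domain, and is not c-commanded by it → coindexation permitted.
*the pilots₂* c-commands the pronoun but from outside its binding domain, and is not c-commanded by it → coindexation permitted.
*the dancers₃* c-commands the pronoun within its binding domain → coindexation would violate Principle B.
*the twins₄* and the pronoun do not c-command one another → neither Principle B nor Principle C is at stake; coindexation permitted.

{1, 2, 4}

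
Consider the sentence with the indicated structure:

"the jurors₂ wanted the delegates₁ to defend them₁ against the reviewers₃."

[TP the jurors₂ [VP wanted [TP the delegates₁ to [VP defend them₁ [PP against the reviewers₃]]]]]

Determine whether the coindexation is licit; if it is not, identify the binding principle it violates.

Principle B

The two coindexed NPs are *the delegates₁* and *them₁*.
*them₁* is a pronoun. Its binding domain is the embedded TP, whose subject is the delegates₁.
*the delegates₁* c-commands it within that domain and carries the same index.
The pronoun is locally bound → Principle B violation.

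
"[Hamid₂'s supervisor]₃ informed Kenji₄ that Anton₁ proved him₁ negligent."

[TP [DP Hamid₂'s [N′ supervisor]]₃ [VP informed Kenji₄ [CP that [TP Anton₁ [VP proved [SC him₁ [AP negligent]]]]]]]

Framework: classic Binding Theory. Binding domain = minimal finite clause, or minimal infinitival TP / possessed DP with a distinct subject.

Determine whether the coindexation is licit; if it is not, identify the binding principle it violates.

The two coindexed NPs are *Anton₁* and *him₁*.
*him₁* is a pronoun. Its binding domain is the embedded TP, whose subject is Anton₁.
*Anton₁* c-commands it within that domain and carries the same index.
The pronoun is locally bound → Principle B violation.

Principle B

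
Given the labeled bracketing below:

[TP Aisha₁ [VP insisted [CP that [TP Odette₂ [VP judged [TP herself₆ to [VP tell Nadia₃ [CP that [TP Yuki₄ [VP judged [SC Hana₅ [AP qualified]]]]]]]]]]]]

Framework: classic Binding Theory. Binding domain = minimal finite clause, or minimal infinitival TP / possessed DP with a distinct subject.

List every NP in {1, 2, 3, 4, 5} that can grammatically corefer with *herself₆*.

{2}

*herself* is an anaphor, so Principle A applies: it must be bound in its binding domain.
Binding domain of *herself₆*: the embedded TP, whose subject is Odette₂.
*Aisha₁* c-commands the anaphor but is outside its binding domain → cannot satisfy Principle A.
*Odette₂* c-commands the anaphor within its binding domain → licit binder.
*Nadia₃* does not c-command the anaphor → cannot bind it.
*Yuki₄* does not c-command the anaphor → cannot bind it.
*Hana₅* does not c-command the anaphor → cannot bind it.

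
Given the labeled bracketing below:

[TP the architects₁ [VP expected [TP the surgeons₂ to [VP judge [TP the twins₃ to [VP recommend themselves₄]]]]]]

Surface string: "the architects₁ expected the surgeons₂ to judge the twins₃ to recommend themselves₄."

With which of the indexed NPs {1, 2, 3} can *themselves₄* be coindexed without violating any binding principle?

*themselves* is an anaphor, so Principle A applies: it must be bound in its binding domain.
Binding domain of *themselves₄*: the embedded TP, whose subject is the twins₃.
*the architects₁* c-commands the anaphor but is outside its binding domain → cannot satisfy Principle A.
*the surgeons₂* c-commands the anaphor but is outside its binding domain → cannot satisfy Principle A.
*the twins₃* c-commands the anaphor within its binding domain → licit binder.

{3}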